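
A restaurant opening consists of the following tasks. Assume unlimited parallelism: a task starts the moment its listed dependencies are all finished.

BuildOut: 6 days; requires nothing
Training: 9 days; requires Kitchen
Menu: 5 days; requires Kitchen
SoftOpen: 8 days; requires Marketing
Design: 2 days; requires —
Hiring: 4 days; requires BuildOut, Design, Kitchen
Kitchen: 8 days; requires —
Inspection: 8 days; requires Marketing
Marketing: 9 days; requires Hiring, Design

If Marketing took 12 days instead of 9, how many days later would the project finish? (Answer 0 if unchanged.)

Actual critical path: Kitchen→Hiring→Marketing→SoftOpen = 8+4+9+8 = 29 ⇒ 29 days.
Marketing is on the critical path; changing it to 12 makes that path 32 days.
No other chain overtakes it, so the finish is 32 days.
Change in finish: 32 − 29 = +3 days.

3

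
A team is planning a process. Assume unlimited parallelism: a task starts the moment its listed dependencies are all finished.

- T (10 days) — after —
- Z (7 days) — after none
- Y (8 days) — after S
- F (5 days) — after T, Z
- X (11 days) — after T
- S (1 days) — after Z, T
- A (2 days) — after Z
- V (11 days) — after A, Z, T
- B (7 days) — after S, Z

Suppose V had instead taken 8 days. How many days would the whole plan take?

21

Actual critical path: T→V = 10+11 = 21 ⇒ 21 days.
Since V is critical, the -3 change carries straight to that chain (now 18 days).
New critical path: T→X = 10+11 = 21 ⇒ 21 days.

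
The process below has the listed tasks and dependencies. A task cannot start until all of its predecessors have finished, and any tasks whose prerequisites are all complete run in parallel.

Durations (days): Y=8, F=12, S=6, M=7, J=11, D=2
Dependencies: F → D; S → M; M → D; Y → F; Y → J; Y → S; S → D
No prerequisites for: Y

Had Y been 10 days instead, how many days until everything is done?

The binding path is Y→S→M→D = 8+6+7+2 = 23; finish at 23 days.
Y lies on that path, so at 10 days the path becomes 25 days.
No other chain overtakes it, so the finish is 25 days.

25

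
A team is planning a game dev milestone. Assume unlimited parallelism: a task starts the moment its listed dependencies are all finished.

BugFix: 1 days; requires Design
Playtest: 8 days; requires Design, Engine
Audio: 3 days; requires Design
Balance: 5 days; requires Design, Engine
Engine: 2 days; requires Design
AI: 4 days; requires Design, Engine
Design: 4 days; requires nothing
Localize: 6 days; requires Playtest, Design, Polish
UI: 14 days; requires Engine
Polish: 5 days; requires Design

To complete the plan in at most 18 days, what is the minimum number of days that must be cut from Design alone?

2

Current finish: 20 days; target: 18.
Design is on every critical path, so each day cut from Design cuts the finish by one (this holds down to a finish of 17).
Need 20 − 18 = 2 days off Design → Design becomes 2 days, finish becomes 18.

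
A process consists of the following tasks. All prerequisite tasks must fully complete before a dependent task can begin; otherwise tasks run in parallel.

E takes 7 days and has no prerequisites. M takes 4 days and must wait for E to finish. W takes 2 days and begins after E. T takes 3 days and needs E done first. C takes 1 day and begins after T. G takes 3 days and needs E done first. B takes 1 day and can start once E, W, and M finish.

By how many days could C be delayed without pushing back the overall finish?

The longest chain is E→M→B = 7+4+1 = 12; overall finish 12 days.
C finishes as early as 11 and must finish by 12.
Slack of C = 11 − 10 = 1 day.

1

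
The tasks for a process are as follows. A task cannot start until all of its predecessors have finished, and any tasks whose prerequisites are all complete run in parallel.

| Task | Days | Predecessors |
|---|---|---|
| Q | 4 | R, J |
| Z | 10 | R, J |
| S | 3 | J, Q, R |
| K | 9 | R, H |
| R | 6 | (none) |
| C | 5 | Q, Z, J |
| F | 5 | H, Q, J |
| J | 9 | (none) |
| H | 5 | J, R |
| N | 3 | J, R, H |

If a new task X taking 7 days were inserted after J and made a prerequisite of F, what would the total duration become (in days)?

24

Originally the schedule takes 24 days.
With X inserted, F now waits for max(H, Q, J, X).
New critical path: J→Z→C = 9+10+5 = 24 ⇒ 24 days.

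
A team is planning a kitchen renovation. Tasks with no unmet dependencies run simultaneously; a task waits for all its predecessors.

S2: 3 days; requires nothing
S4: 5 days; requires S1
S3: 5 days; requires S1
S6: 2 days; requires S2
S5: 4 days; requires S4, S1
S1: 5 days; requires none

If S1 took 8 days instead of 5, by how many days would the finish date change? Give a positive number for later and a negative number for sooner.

3

Critical path before the change: S1→S4→S5 = 5+5+4 = 14 giving 14 days.
S1 is on the critical path; changing it to 8 makes that path 17 days.
No other chain overtakes it, so the finish is 17 days.
Change in finish: 17 − 14 = +3 days.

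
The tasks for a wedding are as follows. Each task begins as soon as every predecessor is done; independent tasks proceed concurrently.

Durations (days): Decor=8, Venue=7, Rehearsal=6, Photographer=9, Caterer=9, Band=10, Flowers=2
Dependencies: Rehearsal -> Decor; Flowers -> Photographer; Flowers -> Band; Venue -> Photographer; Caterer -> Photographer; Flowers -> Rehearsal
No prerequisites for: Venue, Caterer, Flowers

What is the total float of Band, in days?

The longest chain is Caterer→Photographer = 9+9 = 18; overall finish 18 days.
Longest path through Band: 12 days (earliest finish 12, latest finish 18).
So Band can slip 18 − 12 = 6 days.

6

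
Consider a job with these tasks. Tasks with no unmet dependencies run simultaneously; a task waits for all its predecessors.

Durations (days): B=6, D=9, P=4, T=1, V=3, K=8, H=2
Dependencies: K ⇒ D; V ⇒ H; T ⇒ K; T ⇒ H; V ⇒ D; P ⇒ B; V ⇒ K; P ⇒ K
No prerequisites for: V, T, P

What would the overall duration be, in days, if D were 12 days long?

24

Critical path before the change: P→K→D = 4+8+9 = 21 giving 21 days.
D lies on that path, so at 12 days the path becomes 24 days.
The critical path is still P→K→D; finish is now 24 days.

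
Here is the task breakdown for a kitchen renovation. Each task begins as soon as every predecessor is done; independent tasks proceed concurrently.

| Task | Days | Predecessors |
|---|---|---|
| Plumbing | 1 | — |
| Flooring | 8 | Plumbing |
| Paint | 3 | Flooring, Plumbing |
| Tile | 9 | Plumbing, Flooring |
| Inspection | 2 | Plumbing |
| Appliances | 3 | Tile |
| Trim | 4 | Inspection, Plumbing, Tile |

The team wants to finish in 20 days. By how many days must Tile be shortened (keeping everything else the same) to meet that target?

Current finish: 22 days; target: 20.
Tile is on every critical path, so each day cut from Tile cuts the finish by one (this holds down to a finish of 14).
Need 22 − 20 = 2 days off Tile → Tile becomes 7 days, finish becomes 20.

2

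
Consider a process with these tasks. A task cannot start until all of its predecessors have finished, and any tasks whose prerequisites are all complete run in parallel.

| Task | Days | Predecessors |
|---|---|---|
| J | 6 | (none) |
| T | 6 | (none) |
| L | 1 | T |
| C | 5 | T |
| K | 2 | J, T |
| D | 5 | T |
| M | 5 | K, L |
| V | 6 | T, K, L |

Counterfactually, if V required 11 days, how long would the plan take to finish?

19

As given, the longest chain is J→K→V = 6+2+6 = 14, so the finish is 14 days.
V is on the critical path; changing it to 11 makes that path 19 days.
That remains the longest chain; total 19 days.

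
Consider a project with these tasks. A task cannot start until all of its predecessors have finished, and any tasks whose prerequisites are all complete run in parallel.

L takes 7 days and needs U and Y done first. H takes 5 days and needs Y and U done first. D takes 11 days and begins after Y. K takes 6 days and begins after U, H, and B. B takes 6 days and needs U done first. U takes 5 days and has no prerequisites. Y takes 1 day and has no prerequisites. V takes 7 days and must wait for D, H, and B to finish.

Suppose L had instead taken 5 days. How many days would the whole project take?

Critical path before the change: Y→D→V = 1+11+7 = 19 giving 19 days.
The longest path through L is only 12 days, so L has float 7.
The critical path is still Y→D→V; finish is now 19 days.

19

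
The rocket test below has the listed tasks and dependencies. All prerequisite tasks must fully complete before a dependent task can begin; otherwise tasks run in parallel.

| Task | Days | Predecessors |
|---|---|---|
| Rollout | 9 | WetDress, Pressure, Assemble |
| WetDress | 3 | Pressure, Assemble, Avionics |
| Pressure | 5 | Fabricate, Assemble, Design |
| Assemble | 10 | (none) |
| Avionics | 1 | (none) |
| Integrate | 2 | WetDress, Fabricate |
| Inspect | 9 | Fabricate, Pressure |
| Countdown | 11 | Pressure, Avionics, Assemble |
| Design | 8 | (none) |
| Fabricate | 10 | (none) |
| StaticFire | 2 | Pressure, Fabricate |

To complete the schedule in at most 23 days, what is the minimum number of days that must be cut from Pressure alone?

4

Current finish: 27 days; target: 23.
Pressure is on every critical path, so each day cut from Pressure cuts the finish by one (this holds down to a finish of 23).
Need 27 − 23 = 4 days off Pressure → Pressure becomes 1 day, finish becomes 23.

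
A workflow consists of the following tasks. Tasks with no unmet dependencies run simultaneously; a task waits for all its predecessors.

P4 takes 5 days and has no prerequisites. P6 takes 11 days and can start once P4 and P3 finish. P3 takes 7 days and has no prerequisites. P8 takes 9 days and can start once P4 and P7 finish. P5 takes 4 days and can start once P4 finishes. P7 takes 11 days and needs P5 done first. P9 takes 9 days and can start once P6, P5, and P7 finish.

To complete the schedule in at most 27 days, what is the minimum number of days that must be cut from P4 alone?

2

Current finish: 29 days; target: 27.
P4 is on every critical path, so each day cut from P4 cuts the finish by one (this holds down to a finish of 27).
Need 29 − 27 = 2 days off P4 → P4 becomes 3 days, finish becomes 27.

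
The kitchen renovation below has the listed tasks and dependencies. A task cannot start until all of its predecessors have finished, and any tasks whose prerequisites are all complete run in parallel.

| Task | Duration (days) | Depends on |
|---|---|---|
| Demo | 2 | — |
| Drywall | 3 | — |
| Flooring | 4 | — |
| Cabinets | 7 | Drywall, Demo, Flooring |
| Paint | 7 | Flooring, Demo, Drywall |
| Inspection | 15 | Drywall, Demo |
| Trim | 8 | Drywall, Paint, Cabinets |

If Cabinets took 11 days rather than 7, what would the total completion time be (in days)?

Actual critical path: Flooring→Cabinets→Trim = 4+7+8 = 19 ⇒ 19 days.
Cabinets is on the critical path; changing it to 11 makes that path 23 days.
That remains the longest chain; total 23 days.

23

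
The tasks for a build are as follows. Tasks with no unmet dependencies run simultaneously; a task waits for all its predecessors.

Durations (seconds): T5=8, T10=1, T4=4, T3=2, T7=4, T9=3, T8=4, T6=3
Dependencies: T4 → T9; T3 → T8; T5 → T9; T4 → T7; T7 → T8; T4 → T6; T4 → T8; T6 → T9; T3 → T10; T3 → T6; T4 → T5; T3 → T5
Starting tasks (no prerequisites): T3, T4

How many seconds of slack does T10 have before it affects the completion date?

12

The longest chain is T4→T5→T9 = 4+8+3 = 15; overall finish 15 seconds.
T10 finishes as early as 3 and must finish by 15.
Slack of T10 = 14 − 2 = 12 seconds.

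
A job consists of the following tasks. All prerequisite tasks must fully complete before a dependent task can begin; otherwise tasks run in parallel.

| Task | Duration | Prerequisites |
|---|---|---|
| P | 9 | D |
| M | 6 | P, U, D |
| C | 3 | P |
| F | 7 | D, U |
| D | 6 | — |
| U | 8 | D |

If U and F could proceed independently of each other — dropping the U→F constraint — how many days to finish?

Original critical path: D→U→F = 6+8+7 = 21 ⇒ 21 days.
Without U→F, F's earliest start moves from 14 to 6.
The longest chain is now D→P→M = 6+9+6 = 21, so the schedule takes 21 days.

21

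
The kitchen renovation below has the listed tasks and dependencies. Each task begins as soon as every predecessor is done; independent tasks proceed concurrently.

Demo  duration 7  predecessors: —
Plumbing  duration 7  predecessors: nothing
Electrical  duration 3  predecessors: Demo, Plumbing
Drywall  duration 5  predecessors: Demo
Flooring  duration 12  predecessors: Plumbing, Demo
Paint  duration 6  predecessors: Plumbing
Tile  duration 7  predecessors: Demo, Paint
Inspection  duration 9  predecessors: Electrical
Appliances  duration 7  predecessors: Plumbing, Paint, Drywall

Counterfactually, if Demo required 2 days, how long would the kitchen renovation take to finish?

As given, the longest chain is Plumbing→Paint→Tile = 7+6+7 = 20, so the finish is 20 days.
Demo has 1 day of float (longest path through it is 19).
The critical path is still Plumbing→Paint→Tile; finish is now 20 days.

20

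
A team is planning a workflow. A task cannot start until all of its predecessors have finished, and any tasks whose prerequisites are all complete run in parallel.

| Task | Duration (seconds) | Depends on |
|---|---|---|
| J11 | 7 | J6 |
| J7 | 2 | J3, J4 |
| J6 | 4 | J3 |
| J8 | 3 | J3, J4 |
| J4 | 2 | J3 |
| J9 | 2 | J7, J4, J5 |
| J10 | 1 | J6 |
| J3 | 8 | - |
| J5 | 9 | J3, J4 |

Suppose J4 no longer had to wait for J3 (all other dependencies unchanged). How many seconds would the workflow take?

19

Before: longest chain J3→J4→J5→J9 = 8+2+9+2 = 21, finish 21.
Without J3→J4, J4's earliest start moves from 8 to 0.
After: J3→J5→J9 = 8+9+2 = 19 → 19 seconds.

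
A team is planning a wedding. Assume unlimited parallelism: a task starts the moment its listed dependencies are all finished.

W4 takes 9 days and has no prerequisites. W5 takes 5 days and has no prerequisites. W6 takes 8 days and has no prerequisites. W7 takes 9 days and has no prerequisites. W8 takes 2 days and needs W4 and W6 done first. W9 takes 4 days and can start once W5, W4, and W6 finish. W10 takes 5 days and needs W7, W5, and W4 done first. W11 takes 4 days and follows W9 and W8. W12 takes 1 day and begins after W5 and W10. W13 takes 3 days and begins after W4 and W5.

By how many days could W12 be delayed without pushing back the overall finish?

2

Critical path: W4→W9→W11 = 9+4+4 = 17, so the finish is 17 days.
Longest path through W12: 15 days (earliest finish 15, latest finish 17).
Slack of W12 = 16 − 14 = 2 days.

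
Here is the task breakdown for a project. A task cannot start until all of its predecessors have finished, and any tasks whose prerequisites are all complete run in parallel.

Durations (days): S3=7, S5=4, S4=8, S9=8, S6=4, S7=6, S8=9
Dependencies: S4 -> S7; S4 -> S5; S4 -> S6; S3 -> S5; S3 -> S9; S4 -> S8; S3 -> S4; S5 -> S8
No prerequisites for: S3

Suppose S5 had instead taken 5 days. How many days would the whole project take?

Critical path before the change: S3→S4→S5→S8 = 7+8+4+9 = 28 giving 28 days.
Since S5 is critical, the +1 change carries straight to that chain (now 29 days).
The critical path is still S3→S4→S5→S8; finish is now 29 days.

29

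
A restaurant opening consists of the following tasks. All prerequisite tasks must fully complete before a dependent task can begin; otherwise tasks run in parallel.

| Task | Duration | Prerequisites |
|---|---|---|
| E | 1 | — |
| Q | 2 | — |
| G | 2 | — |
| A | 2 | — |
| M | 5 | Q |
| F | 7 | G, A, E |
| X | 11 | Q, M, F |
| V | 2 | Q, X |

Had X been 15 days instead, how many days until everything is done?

Actual critical path: G→F→X→V = 2+7+11+2 = 22 ⇒ 22 days.
Since X is critical, the +4 change carries straight to that chain (now 26 days).
No other chain overtakes it, so the finish is 26 days.

26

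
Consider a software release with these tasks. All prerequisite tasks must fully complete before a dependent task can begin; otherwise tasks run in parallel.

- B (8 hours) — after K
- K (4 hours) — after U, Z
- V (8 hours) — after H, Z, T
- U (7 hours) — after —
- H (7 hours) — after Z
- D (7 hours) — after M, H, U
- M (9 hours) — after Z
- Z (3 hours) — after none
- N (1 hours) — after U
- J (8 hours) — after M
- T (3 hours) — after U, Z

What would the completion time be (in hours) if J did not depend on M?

Original critical path: Z→M→J = 3+9+8 = 20 ⇒ 20 hours.
Without M→J, J's earliest start moves from 12 to 0.
New critical path: U→K→B = 7+4+8 = 19 ⇒ 19 hours.

19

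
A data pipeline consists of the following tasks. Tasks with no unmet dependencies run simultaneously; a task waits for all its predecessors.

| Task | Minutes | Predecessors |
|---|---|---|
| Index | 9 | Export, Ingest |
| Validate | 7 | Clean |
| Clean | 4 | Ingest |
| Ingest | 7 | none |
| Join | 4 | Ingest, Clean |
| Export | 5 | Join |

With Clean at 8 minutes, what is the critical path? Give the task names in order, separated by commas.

The binding path is Ingest→Clean→Join→Export→Index = 7+4+4+5+9 = 29; finish at 29 minutes.
Clean is on the critical path; changing it to 8 makes that path 33 minutes.
No other chain overtakes it, so the finish is 33 minutes.

Ingest, Clean, Join, Export, Index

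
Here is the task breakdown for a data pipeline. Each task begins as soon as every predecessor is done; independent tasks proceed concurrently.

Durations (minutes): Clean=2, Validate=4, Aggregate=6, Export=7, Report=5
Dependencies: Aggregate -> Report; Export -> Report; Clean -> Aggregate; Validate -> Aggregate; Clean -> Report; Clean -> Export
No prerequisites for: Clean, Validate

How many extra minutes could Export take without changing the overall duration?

1

Critical path: Validate→Aggregate→Report = 4+6+5 = 15, so the finish is 15 minutes.
Longest path through Export: 14 minutes (earliest finish 9, latest finish 10).
Slack of Export = 3 − 2 = 1 minute.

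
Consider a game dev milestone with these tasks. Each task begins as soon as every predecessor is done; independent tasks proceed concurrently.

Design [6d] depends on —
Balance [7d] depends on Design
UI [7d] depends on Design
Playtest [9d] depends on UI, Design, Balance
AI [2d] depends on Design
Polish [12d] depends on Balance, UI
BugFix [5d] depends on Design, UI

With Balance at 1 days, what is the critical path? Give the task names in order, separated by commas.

Actual critical path: Design→Balance→Polish = 6+7+12 = 25 ⇒ 25 days.
Since Balance is critical, the -6 change carries straight to that chain (now 19 days).
The binding chain switches to Design→UI→Polish = 6+7+12 = 25; finish 25 days.

Design, UI, Polish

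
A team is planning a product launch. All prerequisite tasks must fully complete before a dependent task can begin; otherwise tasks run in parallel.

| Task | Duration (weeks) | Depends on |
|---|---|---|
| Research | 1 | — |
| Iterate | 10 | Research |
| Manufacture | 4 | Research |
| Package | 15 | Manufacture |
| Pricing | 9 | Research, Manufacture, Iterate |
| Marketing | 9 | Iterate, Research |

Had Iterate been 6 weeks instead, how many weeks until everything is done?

20

As given, the longest chain is Research→Iterate→Pricing = 1+10+9 = 20, so the finish is 20 weeks.
Iterate is on the critical path; changing it to 6 makes that path 16 weeks.
New critical path: Research→Manufacture→Package = 1+4+15 = 20 ⇒ 20 weeks.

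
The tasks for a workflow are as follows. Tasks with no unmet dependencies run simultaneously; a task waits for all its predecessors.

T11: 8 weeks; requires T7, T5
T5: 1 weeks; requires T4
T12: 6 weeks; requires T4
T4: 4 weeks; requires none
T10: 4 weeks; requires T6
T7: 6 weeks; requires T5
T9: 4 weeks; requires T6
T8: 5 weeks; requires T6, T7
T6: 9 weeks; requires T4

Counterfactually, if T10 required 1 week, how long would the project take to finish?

19

As given, the longest chain is T4→T5→T7→T11 = 4+1+6+8 = 19, so the finish is 19 weeks.
The longest path through T10 is only 17 weeks, so T10 has float 2.
That remains the longest chain; total 19 weeks.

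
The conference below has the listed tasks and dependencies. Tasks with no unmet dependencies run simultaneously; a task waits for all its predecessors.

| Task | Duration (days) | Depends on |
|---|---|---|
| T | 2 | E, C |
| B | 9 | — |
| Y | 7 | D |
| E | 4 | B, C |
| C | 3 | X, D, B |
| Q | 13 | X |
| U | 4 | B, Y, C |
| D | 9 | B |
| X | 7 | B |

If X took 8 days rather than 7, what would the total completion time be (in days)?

Critical path before the change: B→X→Q = 9+7+13 = 29 giving 29 days.
X lies on that path, so at 8 days the path becomes 30 days.
That remains the longest chain; total 30 days.

30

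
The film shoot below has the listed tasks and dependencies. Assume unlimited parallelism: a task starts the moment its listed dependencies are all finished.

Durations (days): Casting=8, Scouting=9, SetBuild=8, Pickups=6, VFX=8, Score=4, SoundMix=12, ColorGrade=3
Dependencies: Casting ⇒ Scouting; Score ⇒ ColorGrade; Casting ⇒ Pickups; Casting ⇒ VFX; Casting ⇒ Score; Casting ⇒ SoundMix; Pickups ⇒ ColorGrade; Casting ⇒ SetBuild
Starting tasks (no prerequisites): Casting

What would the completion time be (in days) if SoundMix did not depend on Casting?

With the dependency in place, Casting→SoundMix = 8+12 = 20 sets the finish at 20 days.
Without Casting→SoundMix, SoundMix's earliest start moves from 8 to 0.
The longest chain is now Casting→Scouting = 8+9 = 17, so the job takes 17 days.

17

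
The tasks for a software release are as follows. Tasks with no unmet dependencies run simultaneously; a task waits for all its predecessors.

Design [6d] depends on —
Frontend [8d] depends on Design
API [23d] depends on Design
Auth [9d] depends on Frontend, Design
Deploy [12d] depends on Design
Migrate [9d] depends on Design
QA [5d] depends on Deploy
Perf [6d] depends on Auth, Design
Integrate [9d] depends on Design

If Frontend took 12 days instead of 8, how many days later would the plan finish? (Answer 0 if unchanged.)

Baseline: Design→Frontend→Auth→Perf = 6+8+9+6 = 29 → 29 days.
Frontend lies on that path, so at 12 days the path becomes 33 days.
The critical path is still Design→Frontend→Auth→Perf; finish is now 33 days.
Change in finish: 33 − 29 = +4 days.

4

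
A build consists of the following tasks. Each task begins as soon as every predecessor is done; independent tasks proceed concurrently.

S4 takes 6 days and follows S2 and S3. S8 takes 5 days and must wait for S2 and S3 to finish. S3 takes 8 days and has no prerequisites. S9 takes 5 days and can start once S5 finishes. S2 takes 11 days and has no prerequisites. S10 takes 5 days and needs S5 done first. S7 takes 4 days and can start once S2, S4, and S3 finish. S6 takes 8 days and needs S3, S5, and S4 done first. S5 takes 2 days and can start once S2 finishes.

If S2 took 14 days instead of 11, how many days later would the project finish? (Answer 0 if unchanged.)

3

The binding path is S2→S4→S6 = 11+6+8 = 25; finish at 25 days.
S2 is on the critical path; changing it to 14 makes that path 28 days.
The critical path is still S2→S4→S6; finish is now 28 days.
Change in finish: 28 − 25 = +3 days.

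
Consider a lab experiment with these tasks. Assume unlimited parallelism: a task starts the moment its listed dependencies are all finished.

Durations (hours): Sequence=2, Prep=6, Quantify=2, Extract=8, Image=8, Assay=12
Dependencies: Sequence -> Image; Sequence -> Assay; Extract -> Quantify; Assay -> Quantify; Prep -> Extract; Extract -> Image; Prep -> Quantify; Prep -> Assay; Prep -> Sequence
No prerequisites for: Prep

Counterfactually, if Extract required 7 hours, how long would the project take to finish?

22

The binding path is Prep→Extract→Image = 6+8+8 = 22; finish at 22 hours.
Since Extract is critical, the -1 change carries straight to that chain (now 21 hours).
New critical path: Prep→Sequence→Assay→Quantify = 6+2+12+2 = 22 ⇒ 22 hours.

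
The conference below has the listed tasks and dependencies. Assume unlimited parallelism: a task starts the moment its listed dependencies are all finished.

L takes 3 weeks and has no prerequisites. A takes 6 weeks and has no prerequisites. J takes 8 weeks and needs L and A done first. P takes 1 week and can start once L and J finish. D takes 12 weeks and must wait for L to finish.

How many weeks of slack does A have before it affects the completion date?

Critical path: L→D = 3+12 = 15, so the finish is 15 weeks.
A finishes as early as 6 and must finish by 6.
Slack of A = 0 − 0 = 0 weeks.

0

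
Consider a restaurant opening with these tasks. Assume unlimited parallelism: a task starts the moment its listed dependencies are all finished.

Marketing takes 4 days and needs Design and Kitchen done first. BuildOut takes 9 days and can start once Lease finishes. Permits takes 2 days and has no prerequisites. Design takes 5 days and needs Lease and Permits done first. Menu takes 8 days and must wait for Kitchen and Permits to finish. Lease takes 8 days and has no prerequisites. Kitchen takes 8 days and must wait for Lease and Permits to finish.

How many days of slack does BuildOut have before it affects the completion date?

7

Lease→Kitchen→Menu = 8+8+8 = 24 sets the makespan at 24 days.
Longest path through BuildOut: 17 days (earliest finish 17, latest finish 24).
Slack of BuildOut = 15 − 8 = 7 days.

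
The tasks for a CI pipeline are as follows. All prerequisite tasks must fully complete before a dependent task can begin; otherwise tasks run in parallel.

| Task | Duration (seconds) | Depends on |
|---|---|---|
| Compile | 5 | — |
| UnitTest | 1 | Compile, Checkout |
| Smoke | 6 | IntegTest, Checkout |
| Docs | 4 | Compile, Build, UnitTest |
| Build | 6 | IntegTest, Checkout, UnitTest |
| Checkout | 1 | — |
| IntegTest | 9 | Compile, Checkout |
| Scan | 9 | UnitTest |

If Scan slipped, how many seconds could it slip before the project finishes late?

The longest chain is Compile→IntegTest→Build→Docs = 5+9+6+4 = 24; overall finish 24 seconds.
The longest chain containing Scan totals 15 seconds.
Float = 24 − 15 = 9.

9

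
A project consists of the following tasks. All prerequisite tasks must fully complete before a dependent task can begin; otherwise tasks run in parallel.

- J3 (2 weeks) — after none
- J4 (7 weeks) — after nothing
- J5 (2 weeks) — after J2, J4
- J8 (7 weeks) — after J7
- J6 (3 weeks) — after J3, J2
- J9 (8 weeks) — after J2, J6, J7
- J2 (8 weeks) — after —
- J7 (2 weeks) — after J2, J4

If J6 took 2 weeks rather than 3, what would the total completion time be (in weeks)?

As given, the longest chain is J2→J6→J9 = 8+3+8 = 19, so the finish is 19 weeks.
J6 is on the critical path; changing it to 2 makes that path 18 weeks.
The critical path is still J2→J6→J9; finish is now 18 weeks.

18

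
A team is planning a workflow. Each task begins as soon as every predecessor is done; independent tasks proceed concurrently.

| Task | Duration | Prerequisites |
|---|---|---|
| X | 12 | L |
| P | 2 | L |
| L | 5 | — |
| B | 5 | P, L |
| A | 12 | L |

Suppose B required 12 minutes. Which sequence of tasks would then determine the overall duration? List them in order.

As given, the longest chain is L→X = 5+12 = 17, so the finish is 17 minutes.
B has 5 minutes of float (longest path through it is 12).
The binding chain switches to L→P→B = 5+2+12 = 19; finish 19 minutes.

L, P, B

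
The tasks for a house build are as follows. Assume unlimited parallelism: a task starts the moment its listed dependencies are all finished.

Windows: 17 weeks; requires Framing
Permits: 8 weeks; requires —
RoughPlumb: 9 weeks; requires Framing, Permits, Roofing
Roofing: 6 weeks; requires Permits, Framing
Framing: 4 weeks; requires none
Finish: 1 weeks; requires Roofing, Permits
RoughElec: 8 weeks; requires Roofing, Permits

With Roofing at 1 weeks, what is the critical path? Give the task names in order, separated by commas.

Framing, Windows

Baseline: Permits→Roofing→RoughPlumb = 8+6+9 = 23 → 23 weeks.
Roofing is on the critical path; changing it to 1 makes that path 18 weeks.
The binding chain switches to Framing→Windows = 4+17 = 21; finish 21 weeks.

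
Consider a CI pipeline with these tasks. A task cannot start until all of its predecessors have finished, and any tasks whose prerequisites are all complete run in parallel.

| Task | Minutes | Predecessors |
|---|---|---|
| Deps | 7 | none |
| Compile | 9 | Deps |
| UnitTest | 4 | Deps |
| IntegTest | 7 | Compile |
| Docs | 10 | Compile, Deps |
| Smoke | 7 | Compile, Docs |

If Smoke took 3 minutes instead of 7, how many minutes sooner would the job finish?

4

Critical path before the change: Deps→Compile→Docs→Smoke = 7+9+10+7 = 33 giving 33 minutes.
Smoke lies on that path, so at 3 minutes the path becomes 29 minutes.
No other chain overtakes it, so the finish is 29 minutes.
Change in finish: 29 − 33 = -4 minutes.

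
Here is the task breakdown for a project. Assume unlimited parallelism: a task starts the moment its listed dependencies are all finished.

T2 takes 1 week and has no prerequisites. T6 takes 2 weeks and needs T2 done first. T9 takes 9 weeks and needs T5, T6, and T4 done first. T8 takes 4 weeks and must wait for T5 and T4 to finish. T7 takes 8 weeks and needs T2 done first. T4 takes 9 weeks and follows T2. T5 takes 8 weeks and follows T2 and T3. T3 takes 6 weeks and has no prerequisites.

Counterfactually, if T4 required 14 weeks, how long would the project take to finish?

Critical path before the change: T3→T5→T9 = 6+8+9 = 23 giving 23 weeks.
T4 has 4 weeks of float (longest path through it is 19).
Now T2→T4→T9 = 1+14+9 = 24 is longest, so the finish becomes 24 weeks.

24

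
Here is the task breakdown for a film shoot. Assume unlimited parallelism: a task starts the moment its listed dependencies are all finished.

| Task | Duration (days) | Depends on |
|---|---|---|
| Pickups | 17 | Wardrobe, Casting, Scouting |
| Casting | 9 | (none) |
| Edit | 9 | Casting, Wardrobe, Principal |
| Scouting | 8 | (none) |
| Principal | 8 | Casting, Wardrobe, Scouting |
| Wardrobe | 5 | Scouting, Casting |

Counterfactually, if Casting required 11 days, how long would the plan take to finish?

Actual critical path: Casting→Wardrobe→Principal→Edit = 9+5+8+9 = 31 ⇒ 31 days.
Casting lies on that path, so at 11 days the path becomes 33 days.
The critical path is still Casting→Wardrobe→Principal→Edit; finish is now 33 days.

33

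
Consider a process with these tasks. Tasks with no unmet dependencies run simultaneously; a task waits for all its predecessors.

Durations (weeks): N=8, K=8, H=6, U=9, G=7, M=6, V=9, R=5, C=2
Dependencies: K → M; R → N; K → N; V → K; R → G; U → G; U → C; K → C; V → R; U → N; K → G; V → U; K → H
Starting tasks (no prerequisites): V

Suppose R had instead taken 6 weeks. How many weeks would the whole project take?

As given, the longest chain is V→U→N = 9+9+8 = 26, so the finish is 26 weeks.
R is off the critical path — its longest chain is 22 weeks, giving 4 of slack.
No other chain overtakes it, so the finish is 26 weeks.

26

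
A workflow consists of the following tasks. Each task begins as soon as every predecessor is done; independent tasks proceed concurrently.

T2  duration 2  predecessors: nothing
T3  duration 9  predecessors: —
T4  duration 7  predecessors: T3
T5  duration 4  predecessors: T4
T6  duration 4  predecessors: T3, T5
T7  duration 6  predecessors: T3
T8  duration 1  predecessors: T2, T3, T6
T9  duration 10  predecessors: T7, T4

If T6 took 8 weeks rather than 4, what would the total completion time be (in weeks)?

Actual critical path: T3→T4→T9 = 9+7+10 = 26 ⇒ 26 weeks.
T6 is off the critical path — its longest chain is 25 weeks, giving 1 of slack.
New critical path: T3→T4→T5→T6→T8 = 9+7+4+8+1 = 29 ⇒ 29 weeks.

29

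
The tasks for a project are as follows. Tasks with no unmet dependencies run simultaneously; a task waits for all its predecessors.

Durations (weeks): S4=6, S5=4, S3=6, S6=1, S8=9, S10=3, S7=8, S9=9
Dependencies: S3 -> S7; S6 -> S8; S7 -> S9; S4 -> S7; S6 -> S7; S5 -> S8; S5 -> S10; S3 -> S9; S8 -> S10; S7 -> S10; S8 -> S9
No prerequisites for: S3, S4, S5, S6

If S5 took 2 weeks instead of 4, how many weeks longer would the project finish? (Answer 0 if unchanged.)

0

Baseline: S3→S7→S9 = 6+8+9 = 23 → 23 weeks.
S5 has 1 week of float (longest path through it is 22).
The critical path is still S3→S7→S9; finish is now 23 weeks.
Change in finish: 23 − 23 = +0 weeks.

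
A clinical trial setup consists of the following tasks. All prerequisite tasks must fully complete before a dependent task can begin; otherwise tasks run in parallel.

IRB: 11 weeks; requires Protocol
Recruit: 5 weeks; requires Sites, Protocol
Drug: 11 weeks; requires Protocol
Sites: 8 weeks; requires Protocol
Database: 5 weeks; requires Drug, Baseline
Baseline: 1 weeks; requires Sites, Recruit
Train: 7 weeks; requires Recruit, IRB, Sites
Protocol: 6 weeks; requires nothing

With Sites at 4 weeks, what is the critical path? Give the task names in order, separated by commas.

Protocol, IRB, Train

The binding path is Protocol→Sites→Recruit→Train = 6+8+5+7 = 26; finish at 26 weeks.
Sites lies on that path, so at 4 weeks the path becomes 22 weeks.
The binding chain switches to Protocol→IRB→Train = 6+11+7 = 24; finish 24 weeks.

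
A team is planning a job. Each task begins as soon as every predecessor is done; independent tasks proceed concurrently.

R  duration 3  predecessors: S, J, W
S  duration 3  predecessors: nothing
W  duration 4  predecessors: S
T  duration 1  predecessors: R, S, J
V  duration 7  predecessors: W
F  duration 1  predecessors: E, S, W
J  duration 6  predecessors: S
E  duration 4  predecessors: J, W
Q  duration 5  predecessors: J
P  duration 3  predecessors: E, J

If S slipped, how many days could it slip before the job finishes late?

0

Critical path: S→J→E→P = 3+6+4+3 = 16, so the finish is 16 days.
Longest path through S: 16 days (earliest finish 3, latest finish 3).
So S can slip 3 − 3 = 0 days.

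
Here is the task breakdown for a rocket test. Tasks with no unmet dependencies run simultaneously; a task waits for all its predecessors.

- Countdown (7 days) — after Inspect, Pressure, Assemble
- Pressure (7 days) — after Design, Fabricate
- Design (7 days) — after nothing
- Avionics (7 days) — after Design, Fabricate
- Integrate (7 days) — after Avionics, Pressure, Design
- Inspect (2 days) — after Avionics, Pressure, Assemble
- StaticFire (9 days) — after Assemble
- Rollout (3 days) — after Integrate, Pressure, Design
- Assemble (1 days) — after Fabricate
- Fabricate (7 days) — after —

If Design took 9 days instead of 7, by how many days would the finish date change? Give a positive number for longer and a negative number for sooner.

Actual critical path: Design→Avionics→Integrate→Rollout = 7+7+7+3 = 24 ⇒ 24 days.
Design is on the critical path; changing it to 9 makes that path 26 days.
The critical path is still Design→Avionics→Integrate→Rollout; finish is now 26 days.
Change in finish: 26 − 24 = +2 days.

2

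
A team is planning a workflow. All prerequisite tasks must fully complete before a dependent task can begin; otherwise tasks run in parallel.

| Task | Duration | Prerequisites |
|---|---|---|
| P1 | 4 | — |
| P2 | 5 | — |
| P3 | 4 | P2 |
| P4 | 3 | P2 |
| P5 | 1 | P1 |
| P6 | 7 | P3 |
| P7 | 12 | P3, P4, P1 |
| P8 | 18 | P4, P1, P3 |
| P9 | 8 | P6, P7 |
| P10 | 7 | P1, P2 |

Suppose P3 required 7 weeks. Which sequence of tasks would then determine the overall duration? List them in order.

The binding path is P2→P3→P7→P9 = 5+4+12+8 = 29; finish at 29 weeks.
Since P3 is critical, the +3 change carries straight to that chain (now 32 weeks).
No other chain overtakes it, so the finish is 32 weeks.

P2, P3, P7, P9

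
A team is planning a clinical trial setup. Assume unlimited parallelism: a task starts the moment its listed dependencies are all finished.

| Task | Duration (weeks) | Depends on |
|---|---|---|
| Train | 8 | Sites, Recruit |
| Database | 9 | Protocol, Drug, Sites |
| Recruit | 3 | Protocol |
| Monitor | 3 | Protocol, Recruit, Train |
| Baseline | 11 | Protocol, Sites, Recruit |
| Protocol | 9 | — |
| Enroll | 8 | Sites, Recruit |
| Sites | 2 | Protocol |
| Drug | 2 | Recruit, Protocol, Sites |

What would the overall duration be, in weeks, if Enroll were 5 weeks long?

Baseline: Protocol→Recruit→Train→Monitor = 9+3+8+3 = 23 → 23 weeks.
The longest path through Enroll is only 20 weeks, so Enroll has float 3.
That remains the longest chain; total 23 weeks.

23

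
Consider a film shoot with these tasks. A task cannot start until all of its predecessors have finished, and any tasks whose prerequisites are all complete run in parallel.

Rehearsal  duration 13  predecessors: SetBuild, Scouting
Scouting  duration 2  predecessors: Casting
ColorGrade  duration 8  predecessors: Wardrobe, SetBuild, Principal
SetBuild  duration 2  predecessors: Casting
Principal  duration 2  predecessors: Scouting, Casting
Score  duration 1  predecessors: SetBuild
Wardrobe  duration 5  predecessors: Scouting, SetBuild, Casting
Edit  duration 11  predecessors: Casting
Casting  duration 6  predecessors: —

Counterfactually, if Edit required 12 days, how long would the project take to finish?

21

The binding path is Casting→Scouting→Wardrobe→ColorGrade = 6+2+5+8 = 21; finish at 21 days.
Edit has 4 days of float (longest path through it is 17).
No other chain overtakes it, so the finish is 21 days.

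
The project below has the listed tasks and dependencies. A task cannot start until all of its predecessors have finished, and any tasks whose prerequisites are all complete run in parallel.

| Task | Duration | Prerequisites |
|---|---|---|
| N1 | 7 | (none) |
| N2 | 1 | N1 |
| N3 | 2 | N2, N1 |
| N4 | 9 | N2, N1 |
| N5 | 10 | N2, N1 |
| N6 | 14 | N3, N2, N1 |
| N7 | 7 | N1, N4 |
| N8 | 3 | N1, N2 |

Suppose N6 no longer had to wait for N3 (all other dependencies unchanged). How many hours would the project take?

Original critical path: N1→N2→N3→N6 = 7+1+2+14 = 24 ⇒ 24 hours.
Without N3→N6, N6's earliest start moves from 10 to 8.
The longest chain is now N1→N2→N4→N7 = 7+1+9+7 = 24, so the project takes 24 hours.

24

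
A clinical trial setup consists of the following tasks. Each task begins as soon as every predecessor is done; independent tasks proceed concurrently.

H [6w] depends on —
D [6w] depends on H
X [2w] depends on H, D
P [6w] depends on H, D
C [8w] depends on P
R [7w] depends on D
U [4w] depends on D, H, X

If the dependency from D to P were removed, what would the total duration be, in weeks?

20

With the dependency in place, H→D→P→C = 6+6+6+8 = 26 sets the finish at 26 weeks.
Without D→P, P's earliest start moves from 12 to 6.
New critical path: H→P→C = 6+6+8 = 20 ⇒ 20 weeks.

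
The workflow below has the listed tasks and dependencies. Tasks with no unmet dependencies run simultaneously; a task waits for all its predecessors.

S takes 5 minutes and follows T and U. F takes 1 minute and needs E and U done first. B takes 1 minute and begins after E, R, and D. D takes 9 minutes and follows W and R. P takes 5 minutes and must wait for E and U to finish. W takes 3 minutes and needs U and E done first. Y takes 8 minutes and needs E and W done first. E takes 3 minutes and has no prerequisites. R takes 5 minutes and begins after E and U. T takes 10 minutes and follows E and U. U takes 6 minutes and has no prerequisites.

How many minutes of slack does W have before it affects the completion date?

U→R→D→B = 6+5+9+1 = 21 sets the makespan at 21 minutes.
The longest chain containing W totals 19 minutes.
So W can slip 11 − 9 = 2 minutes.

2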